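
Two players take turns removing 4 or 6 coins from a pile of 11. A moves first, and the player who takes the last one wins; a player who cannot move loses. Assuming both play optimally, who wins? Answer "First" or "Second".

Mark each pile size as W (mover wins) or L (mover loses):
i:   0  1  2  3  4  5  6  7  8  9 10 11
     L  L  L  L  W  W  W  W  W  W  L  L
Position 11 is L, so the second player wins.

Second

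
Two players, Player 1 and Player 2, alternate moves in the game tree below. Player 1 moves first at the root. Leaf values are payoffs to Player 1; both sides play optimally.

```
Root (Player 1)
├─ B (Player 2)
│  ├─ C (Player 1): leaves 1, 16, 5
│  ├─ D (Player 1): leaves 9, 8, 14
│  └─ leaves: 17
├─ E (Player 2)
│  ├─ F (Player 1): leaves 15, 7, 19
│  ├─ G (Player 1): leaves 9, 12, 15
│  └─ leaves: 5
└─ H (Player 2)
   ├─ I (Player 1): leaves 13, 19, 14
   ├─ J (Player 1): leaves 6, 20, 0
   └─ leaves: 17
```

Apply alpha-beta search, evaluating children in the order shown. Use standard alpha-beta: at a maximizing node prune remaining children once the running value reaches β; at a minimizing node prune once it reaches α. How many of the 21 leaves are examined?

C [α=-∞,β=+∞]: v=16
D [α=-∞,β=16]: v=14
B [α=-∞,β=+∞]: v=14
F [α=14,β=+∞]: v=19
G [α=14,β=19]: v=15
E [α=14,β=+∞]: v=5
I [α=14,β=+∞]: v=19
J [α=14,β=19]: v=20 after child 2 ≥ β → β-cutoff, skip 1
H [α=14,β=+∞]: v=17
Root [α=-∞,β=+∞]: v=17
Leaves evaluated: 20 of 21.

20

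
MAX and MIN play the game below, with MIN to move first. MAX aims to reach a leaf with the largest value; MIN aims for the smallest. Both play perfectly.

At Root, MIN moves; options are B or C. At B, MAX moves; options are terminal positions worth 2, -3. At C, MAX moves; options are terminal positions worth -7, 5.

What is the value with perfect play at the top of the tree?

B (MAX): max(2, -3) = 2
C (MAX): max(-7, 5) = 5
Root (MIN): min(2, 5) = 2

2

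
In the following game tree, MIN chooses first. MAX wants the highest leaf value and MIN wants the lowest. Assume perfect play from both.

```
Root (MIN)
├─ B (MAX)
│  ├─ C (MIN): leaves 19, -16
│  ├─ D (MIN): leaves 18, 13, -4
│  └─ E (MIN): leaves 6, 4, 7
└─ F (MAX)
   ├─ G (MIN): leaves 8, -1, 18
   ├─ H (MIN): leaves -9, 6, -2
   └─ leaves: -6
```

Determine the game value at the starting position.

C (MIN): min(19, -16) = -16
D (MIN): min(18, 13, -4) = -4
E (MIN): min(6, 4, 7) = 4
B (MAX): max(-16, -4, 4) = 4
G (MIN): min(8, -1, 18) = -1
H (MIN): min(-9, 6, -2) = -9
F (MAX): max(-1, -9, -6) = -1
Root (MIN): min(4, -1) = -1

-1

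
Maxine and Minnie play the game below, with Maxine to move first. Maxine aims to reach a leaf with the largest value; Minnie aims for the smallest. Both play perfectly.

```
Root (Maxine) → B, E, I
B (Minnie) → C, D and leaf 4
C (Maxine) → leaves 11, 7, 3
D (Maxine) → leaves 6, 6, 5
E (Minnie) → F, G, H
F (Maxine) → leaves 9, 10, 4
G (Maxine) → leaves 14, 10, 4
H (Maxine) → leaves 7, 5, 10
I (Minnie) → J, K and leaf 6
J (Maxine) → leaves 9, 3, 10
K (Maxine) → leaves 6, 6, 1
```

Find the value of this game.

C (Maxine): max(11, 7, 3) = 11
D (Maxine): max(6, 6, 5) = 6
B (Minnie): min(11, 6, 4) = 4
F (Maxine): max(9, 10, 4) = 10
G (Maxine): max(14, 10, 4) = 14
H (Maxine): max(7, 5, 10) = 10
E (Minnie): min(10, 14, 10) = 10
J (Maxine): max(9, 3, 10) = 10
K (Maxine): max(6, 6, 1) = 6
I (Minnie): min(10, 6, 6) = 6
Root (Maxine): max(4, 10, 6) = 10

10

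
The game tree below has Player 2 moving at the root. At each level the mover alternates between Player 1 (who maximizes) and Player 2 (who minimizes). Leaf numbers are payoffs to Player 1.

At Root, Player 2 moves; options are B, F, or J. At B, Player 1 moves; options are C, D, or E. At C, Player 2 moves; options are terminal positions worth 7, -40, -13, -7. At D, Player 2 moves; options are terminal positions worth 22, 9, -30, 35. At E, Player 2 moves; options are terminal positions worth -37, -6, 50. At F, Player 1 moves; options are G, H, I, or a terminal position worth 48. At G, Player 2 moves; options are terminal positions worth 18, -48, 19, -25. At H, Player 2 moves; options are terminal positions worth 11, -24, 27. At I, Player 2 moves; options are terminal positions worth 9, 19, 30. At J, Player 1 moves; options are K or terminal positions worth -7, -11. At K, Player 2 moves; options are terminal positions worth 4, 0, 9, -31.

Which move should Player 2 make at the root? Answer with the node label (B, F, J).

B

C (Player 2): min(7, -40, -13, -7) = -40
D (Player 2): min(22, 9, -30, 35) = -30
E (Player 2): min(-37, -6, 50) = -37
B (Player 1): max(-40, -30, -37) = -30
G (Player 2): min(18, -48, 19, -25) = -48
H (Player 2): min(11, -24, 27) = -24
I (Player 2): min(9, 19, 30) = 9
F (Player 1): max(-48, -24, 9, 48) = 48
K (Player 2): min(4, 0, 9, -31) = -31
J (Player 1): max(-31, -7, -11) = -7
Root (Player 2): min(-30, 48, -7) = -30
Player 2 picks the child with the lowest value: B (value -30).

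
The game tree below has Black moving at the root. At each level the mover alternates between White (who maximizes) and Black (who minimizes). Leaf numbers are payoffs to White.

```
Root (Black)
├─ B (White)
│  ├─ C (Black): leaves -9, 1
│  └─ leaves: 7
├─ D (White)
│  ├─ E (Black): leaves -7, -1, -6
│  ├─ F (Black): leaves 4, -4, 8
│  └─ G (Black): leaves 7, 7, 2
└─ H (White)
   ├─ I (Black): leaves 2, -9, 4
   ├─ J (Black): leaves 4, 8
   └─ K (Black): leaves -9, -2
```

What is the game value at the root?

2

C (Black): min(-9, 1) = -9
B (White): max(-9, 7) = 7
E (Black): min(-7, -1, -6) = -7
F (Black): min(4, -4, 8) = -4
G (Black): min(7, 7, 2) = 2
D (White): max(-7, -4, 2) = 2
I (Black): min(2, -9, 4) = -9
J (Black): min(4, 8) = 4
K (Black): min(-9, -2) = -9
H (White): max(-9, 4, -9) = 4
Root (Black): min(7, 2, 4) = 2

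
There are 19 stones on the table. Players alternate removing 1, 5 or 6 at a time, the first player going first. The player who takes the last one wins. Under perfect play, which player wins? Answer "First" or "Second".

First

W/L table (W = player to move can force a win):
i:   0  1  2  3  4  5  6  7  8  9 10 11 12 13 14 15 16 17 18 19
     L  W  L  W  L  W  W  W  W  W  W  L  W  L  W  L  W  W  W  W
Position 19 is W, so the first player wins.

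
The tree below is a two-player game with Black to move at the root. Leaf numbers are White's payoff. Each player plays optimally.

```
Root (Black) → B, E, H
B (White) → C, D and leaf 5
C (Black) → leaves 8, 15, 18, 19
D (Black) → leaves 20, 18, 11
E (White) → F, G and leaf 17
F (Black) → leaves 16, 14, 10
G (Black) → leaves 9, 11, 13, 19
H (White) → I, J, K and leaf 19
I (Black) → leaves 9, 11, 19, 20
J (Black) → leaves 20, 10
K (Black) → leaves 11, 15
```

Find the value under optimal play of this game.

11

C (Black): min(8, 15, 18, 19) = 8
D (Black): min(20, 18, 11) = 11
B (White): max(8, 11, 5) = 11
F (Black): min(16, 14, 10) = 10
G (Black): min(9, 11, 13, 19) = 9
E (White): max(10, 9, 17) = 17
I (Black): min(9, 11, 19, 20) = 9
J (Black): min(20, 10) = 10
K (Black): min(11, 15) = 11
H (White): max(9, 10, 11, 19) = 19
Root (Black): min(11, 17, 19) = 11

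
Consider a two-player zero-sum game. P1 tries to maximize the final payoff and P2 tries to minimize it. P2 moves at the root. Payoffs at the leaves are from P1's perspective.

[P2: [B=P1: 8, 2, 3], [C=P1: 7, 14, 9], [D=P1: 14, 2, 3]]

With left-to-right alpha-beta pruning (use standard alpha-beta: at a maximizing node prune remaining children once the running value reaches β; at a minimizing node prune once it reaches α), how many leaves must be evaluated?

6

B [α=-∞,β=+∞]: v=8
C [α=-∞,β=8]: v=14 after child 2 ≥ β → β-cutoff, skip 1
D [α=-∞,β=8]: v=14 after child 1 ≥ β → β-cutoff, skip 2
Root [α=-∞,β=+∞]: v=8
Leaves evaluated: 6 of 9.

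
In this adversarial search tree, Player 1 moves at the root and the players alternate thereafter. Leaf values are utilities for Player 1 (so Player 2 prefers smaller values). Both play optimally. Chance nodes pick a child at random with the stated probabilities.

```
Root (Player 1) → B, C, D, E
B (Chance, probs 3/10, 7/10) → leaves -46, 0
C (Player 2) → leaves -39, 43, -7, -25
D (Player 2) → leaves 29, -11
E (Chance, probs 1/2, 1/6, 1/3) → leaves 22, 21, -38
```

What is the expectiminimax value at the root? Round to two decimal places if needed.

B (Chance): 3/10·-46 + 7/10·0 = -13.8
C (Player 2): min(-39, 43, -7, -25) = -39
D (Player 2): min(29, -11) = -11
E (Chance): 1/2·22 + 1/6·21 + 1/3·-38 = 1.83
Root (Player 1): max(-13.8, -39, -11, 1.83) = 1.83

1.83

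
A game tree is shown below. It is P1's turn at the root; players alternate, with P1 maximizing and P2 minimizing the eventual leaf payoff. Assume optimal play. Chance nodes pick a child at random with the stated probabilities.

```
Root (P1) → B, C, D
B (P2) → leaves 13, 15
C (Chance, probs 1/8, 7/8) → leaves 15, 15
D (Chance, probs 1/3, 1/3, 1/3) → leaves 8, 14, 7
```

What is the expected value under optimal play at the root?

15

B (P2): min(13, 15) = 13
C (Chance): 1/8·15 + 7/8·15 = 15
D (Chance): 1/3·8 + 1/3·14 + 1/3·7 = 9.67
Root (P1): max(13, 15, 9.67) = 15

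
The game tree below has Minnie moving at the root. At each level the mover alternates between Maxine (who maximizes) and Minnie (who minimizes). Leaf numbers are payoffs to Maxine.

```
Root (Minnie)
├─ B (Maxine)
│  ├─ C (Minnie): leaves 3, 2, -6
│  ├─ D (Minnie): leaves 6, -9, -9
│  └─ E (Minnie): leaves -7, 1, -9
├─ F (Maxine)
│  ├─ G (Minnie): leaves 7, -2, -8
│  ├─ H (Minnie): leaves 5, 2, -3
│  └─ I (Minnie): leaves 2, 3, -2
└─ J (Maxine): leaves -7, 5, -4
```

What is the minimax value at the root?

C (Minnie): min(3, 2, -6) = -6
D (Minnie): min(6, -9, -9) = -9
E (Minnie): min(-7, 1, -9) = -9
B (Maxine): max(-6, -9, -9) = -6
G (Minnie): min(7, -2, -8) = -8
H (Minnie): min(5, 2, -3) = -3
I (Minnie): min(2, 3, -2) = -2
F (Maxine): max(-8, -3, -2) = -2
J (Maxine): max(-7, 5, -4) = 5
Root (Minnie): min(-6, -2, 5) = -6

-6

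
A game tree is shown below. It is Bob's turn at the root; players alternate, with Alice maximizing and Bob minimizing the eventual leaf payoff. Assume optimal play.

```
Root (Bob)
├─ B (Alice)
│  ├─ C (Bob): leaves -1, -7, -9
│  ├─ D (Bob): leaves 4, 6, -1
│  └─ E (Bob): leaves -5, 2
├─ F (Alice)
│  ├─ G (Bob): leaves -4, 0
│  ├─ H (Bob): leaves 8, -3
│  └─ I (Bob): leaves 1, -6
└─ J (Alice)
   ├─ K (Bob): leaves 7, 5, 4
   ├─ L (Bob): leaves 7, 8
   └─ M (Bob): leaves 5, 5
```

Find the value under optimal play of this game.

C (Bob): min(-1, -7, -9) = -9
D (Bob): min(4, 6, -1) = -1
E (Bob): min(-5, 2) = -5
B (Alice): max(-9, -1, -5) = -1
G (Bob): min(-4, 0) = -4
H (Bob): min(8, -3) = -3
I (Bob): min(1, -6) = -6
F (Alice): max(-4, -3, -6) = -3
K (Bob): min(7, 5, 4) = 4
L (Bob): min(7, 8) = 7
M (Bob): min(5, 5) = 5
J (Alice): max(4, 7, 5) = 7
Root (Bob): min(-1, -3, 7) = -3

-3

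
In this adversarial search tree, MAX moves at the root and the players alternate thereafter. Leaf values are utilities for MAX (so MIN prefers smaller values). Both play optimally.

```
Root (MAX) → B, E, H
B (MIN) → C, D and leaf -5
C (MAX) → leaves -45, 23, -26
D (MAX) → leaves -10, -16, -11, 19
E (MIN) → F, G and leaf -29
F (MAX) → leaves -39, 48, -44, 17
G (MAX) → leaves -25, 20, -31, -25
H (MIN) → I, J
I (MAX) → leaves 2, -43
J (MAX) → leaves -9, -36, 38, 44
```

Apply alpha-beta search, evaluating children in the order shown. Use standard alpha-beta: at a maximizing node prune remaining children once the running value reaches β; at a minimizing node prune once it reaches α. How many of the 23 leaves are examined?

22

C [α=-∞,β=+∞]: v=23
D [α=-∞,β=23]: v=19
B [α=-∞,β=+∞]: v=-5
F [α=-5,β=+∞]: v=48
G [α=-5,β=48]: v=20
E [α=-5,β=+∞]: v=-29
I [α=-5,β=+∞]: v=2
J [α=-5,β=2]: v=38 after child 3 ≥ β → β-cutoff, skip 1
H [α=-5,β=+∞]: v=2
Root [α=-∞,β=+∞]: v=2
Leaves evaluated: 22 of 23.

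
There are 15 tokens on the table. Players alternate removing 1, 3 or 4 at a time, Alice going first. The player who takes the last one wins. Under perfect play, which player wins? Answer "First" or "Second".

First

Compute winning (W) and losing (L) positions by backward induction:
i:   0  1  2  3  4  5  6  7  8  9 10 11 12 13 14 15
     L  W  L  W  W  W  W  L  W  L  W  W  W  W  L  W
Position 15 is W, so the first player wins.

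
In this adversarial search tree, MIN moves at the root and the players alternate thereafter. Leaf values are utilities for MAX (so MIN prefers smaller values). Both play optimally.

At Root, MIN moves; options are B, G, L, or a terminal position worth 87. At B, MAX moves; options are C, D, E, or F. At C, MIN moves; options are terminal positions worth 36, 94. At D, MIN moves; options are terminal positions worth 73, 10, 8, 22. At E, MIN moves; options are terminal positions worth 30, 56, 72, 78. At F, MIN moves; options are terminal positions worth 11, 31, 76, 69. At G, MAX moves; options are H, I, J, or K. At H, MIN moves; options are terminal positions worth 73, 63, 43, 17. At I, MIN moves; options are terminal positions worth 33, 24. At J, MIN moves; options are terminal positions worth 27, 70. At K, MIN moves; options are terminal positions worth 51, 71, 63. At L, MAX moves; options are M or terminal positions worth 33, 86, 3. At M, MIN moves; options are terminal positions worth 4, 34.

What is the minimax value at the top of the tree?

36

C (MIN): min(36, 94) = 36
D (MIN): min(73, 10, 8, 22) = 8
E (MIN): min(30, 56, 72, 78) = 30
F (MIN): min(11, 31, 76, 69) = 11
B (MAX): max(36, 8, 30, 11) = 36
H (MIN): min(73, 63, 43, 17) = 17
I (MIN): min(33, 24) = 24
J (MIN): min(27, 70) = 27
K (MIN): min(51, 71, 63) = 51
G (MAX): max(17, 24, 27, 51) = 51
M (MIN): min(4, 34) = 4
L (MAX): max(4, 33, 86, 3) = 86
Root (MIN): min(36, 51, 86, 87) = 36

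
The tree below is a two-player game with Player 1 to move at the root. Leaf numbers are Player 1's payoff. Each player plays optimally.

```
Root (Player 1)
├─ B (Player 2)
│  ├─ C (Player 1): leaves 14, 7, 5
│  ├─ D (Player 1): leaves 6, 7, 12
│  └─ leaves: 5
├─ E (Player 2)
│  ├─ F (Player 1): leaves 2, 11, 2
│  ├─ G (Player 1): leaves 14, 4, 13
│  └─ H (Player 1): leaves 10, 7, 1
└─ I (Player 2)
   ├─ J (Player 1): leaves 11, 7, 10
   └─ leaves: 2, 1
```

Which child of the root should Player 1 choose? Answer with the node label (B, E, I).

E

C (Player 1): max(14, 7, 5) = 14
D (Player 1): max(6, 7, 12) = 12
B (Player 2): min(14, 12, 5) = 5
F (Player 1): max(2, 11, 2) = 11
G (Player 1): max(14, 4, 13) = 14
H (Player 1): max(10, 7, 1) = 10
E (Player 2): min(11, 14, 10) = 10
J (Player 1): max(11, 7, 10) = 11
I (Player 2): min(11, 2, 1) = 1
Root (Player 1): max(5, 10, 1) = 10
Player 1 picks the child with the highest value: E (value 10).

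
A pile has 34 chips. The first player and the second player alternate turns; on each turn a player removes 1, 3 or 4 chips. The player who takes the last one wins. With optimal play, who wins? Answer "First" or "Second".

First

W/L table (W = player to move can force a win):
i:   0  1  2  3  4  5  6  7  8  9 10 11 12 13 14 15 16 17 18 19 20 21 22 23 24 25 26 27 28 29 30 31 32 33 34
     L  W  L  W  W  W  W  L  W  L  W  W  W  W  L  W  L  W  W  W  W  L  W  L  W  W  W  W  L  W  L  W  W  W  W
Position 34 is W, so the first player wins.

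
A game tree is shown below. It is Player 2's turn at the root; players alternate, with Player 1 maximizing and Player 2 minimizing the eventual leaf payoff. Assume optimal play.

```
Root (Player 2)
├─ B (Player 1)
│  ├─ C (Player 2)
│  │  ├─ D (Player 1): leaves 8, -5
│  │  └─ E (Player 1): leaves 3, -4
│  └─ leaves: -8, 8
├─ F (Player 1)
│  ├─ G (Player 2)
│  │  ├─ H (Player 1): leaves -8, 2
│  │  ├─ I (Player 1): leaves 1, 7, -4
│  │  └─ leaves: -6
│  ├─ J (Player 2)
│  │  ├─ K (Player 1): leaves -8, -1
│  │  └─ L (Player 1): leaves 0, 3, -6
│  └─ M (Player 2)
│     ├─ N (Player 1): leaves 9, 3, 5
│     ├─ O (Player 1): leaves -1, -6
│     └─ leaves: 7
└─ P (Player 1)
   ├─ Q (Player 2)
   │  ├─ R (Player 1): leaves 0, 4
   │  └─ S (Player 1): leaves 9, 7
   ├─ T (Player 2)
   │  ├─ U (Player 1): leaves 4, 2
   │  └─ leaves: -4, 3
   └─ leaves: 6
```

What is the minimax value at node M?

-1

N: max(9, 3, 5) = 9
O: max(-1, -6) = -1
M: min(9, -1, 7) = -1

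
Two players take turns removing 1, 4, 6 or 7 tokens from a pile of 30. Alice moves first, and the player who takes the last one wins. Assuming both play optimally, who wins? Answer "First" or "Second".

First

Compute winning (W) and losing (L) positions by backward induction:
i:   0  1  2  3  4  5  6  7  8  9 10 11 12 13 14 15 16 17 18 19 20 21 22 23 24 25 26 27 28 29 30
     L  W  L  W  W  L  W  W  W  W  L  W  W  L  W  L  W  W  L  W  W  W  W  L  W  W  L  W  L  W  W
Position 30 is W, so the first player wins.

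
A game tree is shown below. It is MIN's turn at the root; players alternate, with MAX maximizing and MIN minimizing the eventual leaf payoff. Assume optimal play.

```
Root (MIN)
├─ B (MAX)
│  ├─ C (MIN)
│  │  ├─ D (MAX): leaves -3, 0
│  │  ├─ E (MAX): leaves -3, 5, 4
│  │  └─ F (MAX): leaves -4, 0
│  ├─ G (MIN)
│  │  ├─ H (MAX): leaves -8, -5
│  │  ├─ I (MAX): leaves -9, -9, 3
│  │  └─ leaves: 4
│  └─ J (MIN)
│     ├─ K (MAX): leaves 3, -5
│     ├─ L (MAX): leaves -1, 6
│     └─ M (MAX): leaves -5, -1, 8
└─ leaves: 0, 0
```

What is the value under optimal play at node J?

3

K: max(3, -5) = 3
L: max(-1, 6) = 6
M: max(-5, -1, 8) = 8
J: min(3, 6, 8) = 3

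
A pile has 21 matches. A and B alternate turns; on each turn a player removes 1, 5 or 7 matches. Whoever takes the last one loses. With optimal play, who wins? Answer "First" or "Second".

Second

i:   0  1  2  3  4  5  6  7  8  9 10 11 12 13 14 15 16 17 18 19 20 21
     W  L  W  L  W  L  W  L  W  L  W  L  W  L  W  L  W  L  W  L  W  L
Position 21 is L, so the second player wins.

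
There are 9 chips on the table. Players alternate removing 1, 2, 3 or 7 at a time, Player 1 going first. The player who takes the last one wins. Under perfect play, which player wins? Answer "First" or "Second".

First

i:   0  1  2  3  4  5  6  7  8  9
     L  W  W  W  L  W  W  W  L  W
Position 9 is W, so the first player wins.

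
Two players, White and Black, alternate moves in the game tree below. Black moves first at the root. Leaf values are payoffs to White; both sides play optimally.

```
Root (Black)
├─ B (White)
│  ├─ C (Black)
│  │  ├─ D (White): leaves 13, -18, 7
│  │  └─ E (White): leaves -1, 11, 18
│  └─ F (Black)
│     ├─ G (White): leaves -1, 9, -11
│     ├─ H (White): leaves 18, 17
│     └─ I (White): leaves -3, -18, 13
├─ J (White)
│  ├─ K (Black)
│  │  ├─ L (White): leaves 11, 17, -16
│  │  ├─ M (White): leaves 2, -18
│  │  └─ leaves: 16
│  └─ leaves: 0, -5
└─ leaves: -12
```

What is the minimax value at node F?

9

G: max(-1, 9, -11) = 9
H: max(18, 17) = 18
I: max(-3, -18, 13) = 13
F: min(9, 18, 13) = 9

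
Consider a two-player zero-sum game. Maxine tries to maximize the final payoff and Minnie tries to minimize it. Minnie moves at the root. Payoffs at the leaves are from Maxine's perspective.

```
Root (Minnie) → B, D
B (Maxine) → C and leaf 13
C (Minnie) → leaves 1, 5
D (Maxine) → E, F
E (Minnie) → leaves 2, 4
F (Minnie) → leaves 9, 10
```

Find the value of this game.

9

C (Minnie): min(1, 5) = 1
B (Maxine): max(1, 13) = 13
E (Minnie): min(2, 4) = 2
F (Minnie): min(9, 10) = 9
D (Maxine): max(2, 9) = 9
Root (Minnie): min(13, 9) = 9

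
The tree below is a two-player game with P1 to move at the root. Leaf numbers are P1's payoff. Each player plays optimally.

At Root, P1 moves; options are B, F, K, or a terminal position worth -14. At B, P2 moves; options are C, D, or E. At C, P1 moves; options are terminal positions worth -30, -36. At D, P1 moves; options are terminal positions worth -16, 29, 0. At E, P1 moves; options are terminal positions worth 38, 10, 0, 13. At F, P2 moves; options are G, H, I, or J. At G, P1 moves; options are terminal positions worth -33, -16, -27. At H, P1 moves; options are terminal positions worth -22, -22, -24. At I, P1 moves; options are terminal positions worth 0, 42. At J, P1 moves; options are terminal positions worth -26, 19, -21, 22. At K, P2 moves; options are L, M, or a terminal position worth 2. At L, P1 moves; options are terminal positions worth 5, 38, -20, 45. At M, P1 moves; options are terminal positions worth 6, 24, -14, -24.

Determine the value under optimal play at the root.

C (P1): max(-30, -36) = -30
D (P1): max(-16, 29, 0) = 29
E (P1): max(38, 10, 0, 13) = 38
B (P2): min(-30, 29, 38) = -30
G (P1): max(-33, -16, -27) = -16
H (P1): max(-22, -22, -24) = -22
I (P1): max(0, 42) = 42
J (P1): max(-26, 19, -21, 22) = 22
F (P2): min(-16, -22, 42, 22) = -22
L (P1): max(5, 38, -20, 45) = 45
M (P1): max(6, 24, -14, -24) = 24
K (P2): min(45, 24, 2) = 2
Root (P1): max(-30, -22, 2, -14) = 2

2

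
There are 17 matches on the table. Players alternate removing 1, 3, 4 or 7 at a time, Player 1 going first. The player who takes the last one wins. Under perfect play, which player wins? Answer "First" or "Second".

Mark each pile size as W (mover wins) or L (mover loses):
i:   0  1  2  3  4  5  6  7  8  9 10 11 12 13 14 15 16 17
     L  W  L  W  W  W  W  W  L  W  L  W  W  W  W  W  L  W
Position 17 is W, so the first player wins.

First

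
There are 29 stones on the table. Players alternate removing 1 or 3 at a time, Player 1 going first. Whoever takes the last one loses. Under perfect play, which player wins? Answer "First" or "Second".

W/L table (W = player to move can force a win):
i:   0  1  2  3  4  5  6  7  8  9 10 11 12 13 14 15 16 17 18 19 20 21 22 23 24 25 26 27 28 29
     W  L  W  L  W  L  W  L  W  L  W  L  W  L  W  L  W  L  W  L  W  L  W  L  W  L  W  L  W  L
Position 29 is L, so the second player wins.

Second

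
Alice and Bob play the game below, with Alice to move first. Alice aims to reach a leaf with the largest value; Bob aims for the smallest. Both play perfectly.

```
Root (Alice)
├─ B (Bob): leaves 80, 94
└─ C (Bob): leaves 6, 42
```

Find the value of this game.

B (Bob): min(80, 94) = 80
C (Bob): min(6, 42) = 6
Root (Alice): max(80, 6) = 80

80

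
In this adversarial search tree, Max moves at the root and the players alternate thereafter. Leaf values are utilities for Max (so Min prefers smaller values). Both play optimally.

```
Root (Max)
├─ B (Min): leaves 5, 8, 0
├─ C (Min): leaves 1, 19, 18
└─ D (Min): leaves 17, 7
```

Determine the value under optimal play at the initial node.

B (Min): min(5, 8, 0) = 0
C (Min): min(1, 19, 18) = 1
D (Min): min(17, 7) = 7
Root (Max): max(0, 1, 7) = 7

7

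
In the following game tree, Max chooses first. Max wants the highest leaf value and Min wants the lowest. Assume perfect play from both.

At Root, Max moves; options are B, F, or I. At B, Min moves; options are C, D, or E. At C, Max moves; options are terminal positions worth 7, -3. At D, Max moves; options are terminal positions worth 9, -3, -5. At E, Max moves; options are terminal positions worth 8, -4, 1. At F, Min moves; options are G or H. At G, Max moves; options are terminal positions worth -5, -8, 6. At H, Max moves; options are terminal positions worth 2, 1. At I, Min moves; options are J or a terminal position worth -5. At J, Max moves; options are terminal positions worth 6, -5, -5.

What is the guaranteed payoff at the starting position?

C (Max): max(7, -3) = 7
D (Max): max(9, -3, -5) = 9
E (Max): max(8, -4, 1) = 8
B (Min): min(7, 9, 8) = 7
G (Max): max(-5, -8, 6) = 6
H (Max): max(2, 1) = 2
F (Min): min(6, 2) = 2
J (Max): max(6, -5, -5) = 6
I (Min): min(6, -5) = -5
Root (Max): max(7, 2, -5) = 7

7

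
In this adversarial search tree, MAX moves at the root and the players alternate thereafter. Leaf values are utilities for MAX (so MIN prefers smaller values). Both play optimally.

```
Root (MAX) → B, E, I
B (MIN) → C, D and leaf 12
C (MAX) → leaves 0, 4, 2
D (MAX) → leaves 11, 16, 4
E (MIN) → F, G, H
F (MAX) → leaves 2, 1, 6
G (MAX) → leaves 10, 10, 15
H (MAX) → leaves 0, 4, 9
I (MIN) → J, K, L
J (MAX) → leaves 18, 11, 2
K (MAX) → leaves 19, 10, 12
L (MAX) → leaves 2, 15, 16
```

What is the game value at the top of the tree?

16

C (MAX): max(0, 4, 2) = 4
D (MAX): max(11, 16, 4) = 16
B (MIN): min(4, 16, 12) = 4
F (MAX): max(2, 1, 6) = 6
G (MAX): max(10, 10, 15) = 15
H (MAX): max(0, 4, 9) = 9
E (MIN): min(6, 15, 9) = 6
J (MAX): max(18, 11, 2) = 18
K (MAX): max(19, 10, 12) = 19
L (MAX): max(2, 15, 16) = 16
I (MIN): min(18, 19, 16) = 16
Root (MAX): max(4, 6, 16) = 16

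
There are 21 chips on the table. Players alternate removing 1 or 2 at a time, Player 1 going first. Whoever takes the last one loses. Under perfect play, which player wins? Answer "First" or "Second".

Positions where the player to move wins (W) vs loses (L):
i:   0  1  2  3  4  5  6  7  8  9 10 11 12 13 14 15 16 17 18 19 20 21
     W  L  W  W  L  W  W  L  W  W  L  W  W  L  W  W  L  W  W  L  W  W
Position 21 is W, so the first player wins.

First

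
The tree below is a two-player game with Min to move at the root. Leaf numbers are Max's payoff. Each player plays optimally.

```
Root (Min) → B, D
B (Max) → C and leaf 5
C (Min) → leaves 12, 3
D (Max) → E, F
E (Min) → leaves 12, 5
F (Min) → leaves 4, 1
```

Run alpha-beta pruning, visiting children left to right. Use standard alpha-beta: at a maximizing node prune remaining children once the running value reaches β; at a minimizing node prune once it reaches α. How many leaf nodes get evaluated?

5

C [α=-∞,β=+∞]: v=3
B [α=-∞,β=+∞]: v=5
E [α=-∞,β=5]: v=5
D [α=-∞,β=5]: v=5 after child 1 ≥ β → β-cutoff, skip 1
Root [α=-∞,β=+∞]: v=5
Leaves evaluated: 5 of 7.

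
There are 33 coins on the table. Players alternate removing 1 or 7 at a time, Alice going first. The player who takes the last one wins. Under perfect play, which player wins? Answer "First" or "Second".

i:   0  1  2  3  4  5  6  7  8  9 10 11 12 13 14 15 16 17 18 19 20 21 22 23 24 25 26 27 28 29 30 31 32 33
     L  W  L  W  L  W  L  W  L  W  L  W  L  W  L  W  L  W  L  W  L  W  L  W  L  W  L  W  L  W  L  W  L  W
Position 33 is W, so the first player wins.

First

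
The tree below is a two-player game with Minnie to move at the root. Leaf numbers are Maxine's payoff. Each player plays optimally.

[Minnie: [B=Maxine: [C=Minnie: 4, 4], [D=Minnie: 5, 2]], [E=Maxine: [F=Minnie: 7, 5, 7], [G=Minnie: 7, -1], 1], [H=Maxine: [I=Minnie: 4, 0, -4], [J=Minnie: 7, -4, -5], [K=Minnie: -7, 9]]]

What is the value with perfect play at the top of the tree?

-4

C (Minnie): min(4, 4) = 4
D (Minnie): min(5, 2) = 2
B (Maxine): max(4, 2) = 4
F (Minnie): min(7, 5, 7) = 5
G (Minnie): min(7, -1) = -1
E (Maxine): max(5, -1, 1) = 5
I (Minnie): min(4, 0, -4) = -4
J (Minnie): min(7, -4, -5) = -5
K (Minnie): min(-7, 9) = -7
H (Maxine): max(-4, -5, -7) = -4
Root (Minnie): min(4, 5, -4) = -4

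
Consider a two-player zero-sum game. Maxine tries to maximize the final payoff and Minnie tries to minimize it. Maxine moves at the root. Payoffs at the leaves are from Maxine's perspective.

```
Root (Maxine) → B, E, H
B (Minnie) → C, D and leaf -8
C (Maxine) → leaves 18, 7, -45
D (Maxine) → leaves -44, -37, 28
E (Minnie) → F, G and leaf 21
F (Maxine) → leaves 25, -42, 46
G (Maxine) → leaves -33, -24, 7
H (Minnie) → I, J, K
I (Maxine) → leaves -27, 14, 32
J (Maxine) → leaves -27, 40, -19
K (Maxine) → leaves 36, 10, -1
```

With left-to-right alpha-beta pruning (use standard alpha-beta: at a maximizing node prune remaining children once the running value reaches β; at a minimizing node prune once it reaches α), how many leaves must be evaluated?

20

C [α=-∞,β=+∞]: v=18
D [α=-∞,β=18]: v=28
B [α=-∞,β=+∞]: v=-8
F [α=-8,β=+∞]: v=46
G [α=-8,β=46]: v=7
E [α=-8,β=+∞]: v=7
I [α=7,β=+∞]: v=32
J [α=7,β=32]: v=40 after child 2 ≥ β → β-cutoff, skip 1
K [α=7,β=32]: v=36 after child 1 ≥ β → β-cutoff, skip 2
H [α=7,β=+∞]: v=32
Root [α=-∞,β=+∞]: v=32
Leaves evaluated: 20 of 23.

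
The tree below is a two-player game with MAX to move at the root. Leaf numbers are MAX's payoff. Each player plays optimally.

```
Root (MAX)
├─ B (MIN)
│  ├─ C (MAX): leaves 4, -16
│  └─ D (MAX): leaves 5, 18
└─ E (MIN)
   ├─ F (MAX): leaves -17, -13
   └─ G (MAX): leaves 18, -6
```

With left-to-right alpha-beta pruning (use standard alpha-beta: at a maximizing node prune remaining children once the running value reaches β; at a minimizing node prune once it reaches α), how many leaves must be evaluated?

C [α=-∞,β=+∞]: v=4
D [α=-∞,β=4]: v=5 after child 1 ≥ β → β-cutoff, skip 1
B [α=-∞,β=+∞]: v=4
F [α=4,β=+∞]: v=-13
E [α=4,β=+∞]: v=-13 after child 1 ≤ α → α-cutoff, skip 1
Root [α=-∞,β=+∞]: v=4
Leaves evaluated: 5 of 8.

5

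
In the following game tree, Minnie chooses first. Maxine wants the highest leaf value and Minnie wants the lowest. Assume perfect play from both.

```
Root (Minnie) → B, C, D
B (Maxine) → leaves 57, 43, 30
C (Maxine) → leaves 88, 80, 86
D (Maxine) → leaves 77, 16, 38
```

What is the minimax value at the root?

57

B (Maxine): max(57, 43, 30) = 57
C (Maxine): max(88, 80, 86) = 88
D (Maxine): max(77, 16, 38) = 77
Root (Minnie): min(57, 88, 77) = 57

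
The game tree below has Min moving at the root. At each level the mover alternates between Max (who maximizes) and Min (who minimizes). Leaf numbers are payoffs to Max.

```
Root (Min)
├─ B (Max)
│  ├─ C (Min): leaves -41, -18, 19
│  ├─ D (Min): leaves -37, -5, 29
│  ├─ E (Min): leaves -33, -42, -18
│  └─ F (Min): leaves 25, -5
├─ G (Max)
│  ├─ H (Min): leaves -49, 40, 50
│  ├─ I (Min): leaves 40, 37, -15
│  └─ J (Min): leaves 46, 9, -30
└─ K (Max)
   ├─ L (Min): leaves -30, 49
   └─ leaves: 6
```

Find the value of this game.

-15

C (Min): min(-41, -18, 19) = -41
D (Min): min(-37, -5, 29) = -37
E (Min): min(-33, -42, -18) = -42
F (Min): min(25, -5) = -5
B (Max): max(-41, -37, -42, -5) = -5
H (Min): min(-49, 40, 50) = -49
I (Min): min(40, 37, -15) = -15
J (Min): min(46, 9, -30) = -30
G (Max): max(-49, -15, -30) = -15
L (Min): min(-30, 49) = -30
K (Max): max(-30, 6) = 6
Root (Min): min(-5, -15, 6) = -15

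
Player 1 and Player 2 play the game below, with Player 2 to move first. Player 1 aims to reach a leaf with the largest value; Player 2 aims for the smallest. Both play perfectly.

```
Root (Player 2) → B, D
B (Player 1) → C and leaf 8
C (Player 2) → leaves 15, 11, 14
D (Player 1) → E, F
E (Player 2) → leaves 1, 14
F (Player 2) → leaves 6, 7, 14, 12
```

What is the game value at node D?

6

E: min(1, 14) = 1
F: min(6, 7, 14, 12) = 6
D: max(1, 6) = 6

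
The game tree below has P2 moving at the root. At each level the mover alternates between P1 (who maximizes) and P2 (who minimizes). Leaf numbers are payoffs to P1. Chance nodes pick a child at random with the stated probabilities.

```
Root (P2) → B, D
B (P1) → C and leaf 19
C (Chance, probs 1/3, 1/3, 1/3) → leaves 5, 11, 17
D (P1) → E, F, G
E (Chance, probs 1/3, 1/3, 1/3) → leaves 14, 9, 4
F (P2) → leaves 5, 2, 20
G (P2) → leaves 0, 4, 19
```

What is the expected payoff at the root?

9

C (Chance): 1/3·5 + 1/3·11 + 1/3·17 = 11
B (P1): max(11, 19) = 19
E (Chance): 1/3·14 + 1/3·9 + 1/3·4 = 9
F (P2): min(5, 2, 20) = 2
G (P2): min(0, 4, 19) = 0
D (P1): max(9, 2, 0) = 9
Root (P2): min(19, 9) = 9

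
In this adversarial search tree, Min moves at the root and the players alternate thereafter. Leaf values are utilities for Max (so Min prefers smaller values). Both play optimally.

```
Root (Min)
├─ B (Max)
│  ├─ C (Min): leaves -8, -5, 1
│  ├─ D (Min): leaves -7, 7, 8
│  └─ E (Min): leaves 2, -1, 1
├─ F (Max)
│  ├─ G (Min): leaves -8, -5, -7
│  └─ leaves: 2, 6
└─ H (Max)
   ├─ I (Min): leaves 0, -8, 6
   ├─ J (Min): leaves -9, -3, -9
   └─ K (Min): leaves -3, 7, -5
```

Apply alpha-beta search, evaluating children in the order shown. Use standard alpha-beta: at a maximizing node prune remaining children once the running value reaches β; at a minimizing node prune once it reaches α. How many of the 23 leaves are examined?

C [α=-∞,β=+∞]: v=-8
D [α=-8,β=+∞]: v=-7
E [α=-7,β=+∞]: v=-1
B [α=-∞,β=+∞]: v=-1
G [α=-∞,β=-1]: v=-8
F [α=-∞,β=-1]: v=2 after child 2 ≥ β → β-cutoff, skip 1
I [α=-∞,β=-1]: v=-8
J [α=-8,β=-1]: v=-9 after child 1 ≤ α → α-cutoff, skip 2
K [α=-8,β=-1]: v=-5
H [α=-∞,β=-1]: v=-5
Root [α=-∞,β=+∞]: v=-5
Leaves evaluated: 20 of 23.

20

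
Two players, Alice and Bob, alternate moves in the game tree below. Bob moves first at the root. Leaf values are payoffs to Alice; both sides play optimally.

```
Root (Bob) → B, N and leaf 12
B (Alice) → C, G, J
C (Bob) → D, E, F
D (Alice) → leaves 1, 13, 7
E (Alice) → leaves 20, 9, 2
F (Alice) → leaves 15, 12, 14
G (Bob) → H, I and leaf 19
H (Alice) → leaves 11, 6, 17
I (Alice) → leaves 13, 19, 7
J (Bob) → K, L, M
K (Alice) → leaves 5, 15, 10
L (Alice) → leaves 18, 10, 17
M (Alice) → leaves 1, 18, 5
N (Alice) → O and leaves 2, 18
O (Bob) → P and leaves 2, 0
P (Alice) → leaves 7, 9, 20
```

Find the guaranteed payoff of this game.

D (Alice): max(1, 13, 7) = 13
E (Alice): max(20, 9, 2) = 20
F (Alice): max(15, 12, 14) = 15
C (Bob): min(13, 20, 15) = 13
H (Alice): max(11, 6, 17) = 17
I (Alice): max(13, 19, 7) = 19
G (Bob): min(17, 19, 19) = 17
K (Alice): max(5, 15, 10) = 15
L (Alice): max(18, 10, 17) = 18
M (Alice): max(1, 18, 5) = 18
J (Bob): min(15, 18, 18) = 15
B (Alice): max(13, 17, 15) = 17
P (Alice): max(7, 9, 20) = 20
O (Bob): min(20, 2, 0) = 0
N (Alice): max(0, 2, 18) = 18
Root (Bob): min(17, 18, 12) = 12

12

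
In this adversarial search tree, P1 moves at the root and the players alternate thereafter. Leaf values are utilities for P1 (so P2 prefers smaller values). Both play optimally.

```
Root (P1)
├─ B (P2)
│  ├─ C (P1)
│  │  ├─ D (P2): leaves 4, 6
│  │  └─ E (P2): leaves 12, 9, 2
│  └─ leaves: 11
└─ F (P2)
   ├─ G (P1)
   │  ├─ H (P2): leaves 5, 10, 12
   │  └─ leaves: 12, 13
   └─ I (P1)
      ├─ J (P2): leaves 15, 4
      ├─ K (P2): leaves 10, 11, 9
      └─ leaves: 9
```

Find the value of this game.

D (P2): min(4, 6) = 4
E (P2): min(12, 9, 2) = 2
C (P1): max(4, 2) = 4
B (P2): min(4, 11) = 4
H (P2): min(5, 10, 12) = 5
G (P1): max(5, 12, 13) = 13
J (P2): min(15, 4) = 4
K (P2): min(10, 11, 9) = 9
I (P1): max(4, 9, 9) = 9
F (P2): min(13, 9) = 9
Root (P1): max(4, 9) = 9

9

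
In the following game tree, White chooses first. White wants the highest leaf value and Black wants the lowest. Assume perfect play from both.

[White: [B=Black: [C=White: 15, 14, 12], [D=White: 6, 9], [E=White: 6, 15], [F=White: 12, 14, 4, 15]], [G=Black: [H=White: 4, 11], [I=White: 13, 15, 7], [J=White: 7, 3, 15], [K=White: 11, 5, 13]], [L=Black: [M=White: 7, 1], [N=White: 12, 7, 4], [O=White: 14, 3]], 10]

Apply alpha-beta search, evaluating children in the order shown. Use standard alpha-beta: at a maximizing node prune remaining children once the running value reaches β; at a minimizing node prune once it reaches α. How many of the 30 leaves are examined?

18

C [α=-∞,β=+∞]: v=15
D [α=-∞,β=15]: v=9
E [α=-∞,β=9]: v=15
F [α=-∞,β=9]: v=12 after child 1 ≥ β → β-cutoff, skip 3
B [α=-∞,β=+∞]: v=9
H [α=9,β=+∞]: v=11
I [α=9,β=11]: v=13 after child 1 ≥ β → β-cutoff, skip 2
J [α=9,β=11]: v=15
K [α=9,β=11]: v=11 after child 1 ≥ β → β-cutoff, skip 2
G [α=9,β=+∞]: v=11
M [α=11,β=+∞]: v=7
L [α=11,β=+∞]: v=7 after child 1 ≤ α → α-cutoff, skip 2
Root [α=-∞,β=+∞]: v=11
Leaves evaluated: 18 of 30.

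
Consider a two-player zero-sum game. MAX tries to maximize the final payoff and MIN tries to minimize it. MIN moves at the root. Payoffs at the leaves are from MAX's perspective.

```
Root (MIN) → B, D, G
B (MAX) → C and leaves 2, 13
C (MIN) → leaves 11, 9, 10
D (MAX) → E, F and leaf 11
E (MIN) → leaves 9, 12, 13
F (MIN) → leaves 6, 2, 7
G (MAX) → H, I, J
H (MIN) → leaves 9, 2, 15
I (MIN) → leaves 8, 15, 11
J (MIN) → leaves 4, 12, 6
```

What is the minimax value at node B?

13

C: min(11, 9, 10) = 9
B: max(9, 2, 13) = 13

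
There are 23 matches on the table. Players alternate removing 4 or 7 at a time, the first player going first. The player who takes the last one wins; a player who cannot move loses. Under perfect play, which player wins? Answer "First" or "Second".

Mark each pile size as W (mover wins) or L (mover loses):
i:   0  1  2  3  4  5  6  7  8  9 10 11 12 13 14 15 16 17 18 19 20 21 22 23
     L  L  L  L  W  W  W  W  W  W  W  L  L  L  L  W  W  W  W  W  W  W  L  L
Position 23 is L, so the second player wins.

Second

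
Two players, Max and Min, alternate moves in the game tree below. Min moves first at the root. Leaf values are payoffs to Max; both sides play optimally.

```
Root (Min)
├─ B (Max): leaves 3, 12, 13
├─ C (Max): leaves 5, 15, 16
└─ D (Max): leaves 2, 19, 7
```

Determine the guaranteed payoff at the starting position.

13

B (Max): max(3, 12, 13) = 13
C (Max): max(5, 15, 16) = 16
D (Max): max(2, 19, 7) = 19
Root (Min): min(13, 16, 19) = 13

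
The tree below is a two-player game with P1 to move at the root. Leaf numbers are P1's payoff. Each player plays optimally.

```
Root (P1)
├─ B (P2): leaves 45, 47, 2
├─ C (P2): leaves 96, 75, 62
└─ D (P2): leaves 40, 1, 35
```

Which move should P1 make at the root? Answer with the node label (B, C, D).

C

B (P2): min(45, 47, 2) = 2
C (P2): min(96, 75, 62) = 62
D (P2): min(40, 1, 35) = 1
Root (P1): max(2, 62, 1) = 62
P1 picks the child with the highest value: C (value 62).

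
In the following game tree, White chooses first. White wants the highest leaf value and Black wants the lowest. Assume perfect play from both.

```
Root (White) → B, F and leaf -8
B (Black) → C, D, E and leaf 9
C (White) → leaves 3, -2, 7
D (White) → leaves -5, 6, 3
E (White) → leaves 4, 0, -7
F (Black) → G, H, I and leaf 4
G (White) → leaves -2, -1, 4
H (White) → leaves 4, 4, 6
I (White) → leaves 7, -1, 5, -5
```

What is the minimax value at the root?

4

C (White): max(3, -2, 7) = 7
D (White): max(-5, 6, 3) = 6
E (White): max(4, 0, -7) = 4
B (Black): min(7, 6, 4, 9) = 4
G (White): max(-2, -1, 4) = 4
H (White): max(4, 4, 6) = 6
I (White): max(7, -1, 5, -5) = 7
F (Black): min(4, 6, 7, 4) = 4
Root (White): max(4, 4, -8) = 4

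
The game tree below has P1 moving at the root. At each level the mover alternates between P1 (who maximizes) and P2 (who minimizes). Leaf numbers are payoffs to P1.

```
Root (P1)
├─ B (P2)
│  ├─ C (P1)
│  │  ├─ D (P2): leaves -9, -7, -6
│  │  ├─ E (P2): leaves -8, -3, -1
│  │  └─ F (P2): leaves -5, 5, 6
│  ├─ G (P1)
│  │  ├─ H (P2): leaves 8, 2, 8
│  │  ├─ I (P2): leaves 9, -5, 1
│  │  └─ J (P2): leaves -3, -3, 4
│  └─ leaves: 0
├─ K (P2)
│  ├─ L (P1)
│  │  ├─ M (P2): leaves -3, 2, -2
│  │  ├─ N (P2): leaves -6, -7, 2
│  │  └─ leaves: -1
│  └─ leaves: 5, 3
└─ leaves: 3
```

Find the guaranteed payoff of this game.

D (P2): min(-9, -7, -6) = -9
E (P2): min(-8, -3, -1) = -8
F (P2): min(-5, 5, 6) = -5
C (P1): max(-9, -8, -5) = -5
H (P2): min(8, 2, 8) = 2
I (P2): min(9, -5, 1) = -5
J (P2): min(-3, -3, 4) = -3
G (P1): max(2, -5, -3) = 2
B (P2): min(-5, 2, 0) = -5
M (P2): min(-3, 2, -2) = -3
N (P2): min(-6, -7, 2) = -7
L (P1): max(-3, -7, -1) = -1
K (P2): min(-1, 5, 3) = -1
Root (P1): max(-5, -1, 3) = 3

3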